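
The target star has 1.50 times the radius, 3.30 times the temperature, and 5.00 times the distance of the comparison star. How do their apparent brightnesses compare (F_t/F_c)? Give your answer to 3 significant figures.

L_t/L_c = (R_t/R_c)²(T_t/T_c)⁴ = (1.50)² × (3.30)⁴ = 266.8.
F_t/F_c = (L_t/L_c)/(d_t/d_c)² = 266.8 / (5.00)² = 10.67.

10.7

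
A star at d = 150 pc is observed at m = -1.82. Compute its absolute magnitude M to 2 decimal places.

-7.70

M = m − 5 log₁₀(d/10 pc) = -1.82 − 5 log₁₀(150/10)
  = -1.82 − 5 × 1.176 = -1.82 − 5.88 = -7.70.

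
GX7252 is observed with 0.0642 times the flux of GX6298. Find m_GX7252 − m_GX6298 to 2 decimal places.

2.98

m_GX7252 − m_GX6298 = −2.5 log₁₀(F_GX7252/F_GX6298) = −2.5 log₁₀(0.0642) = −2.5 × (-1.192) = 2.981.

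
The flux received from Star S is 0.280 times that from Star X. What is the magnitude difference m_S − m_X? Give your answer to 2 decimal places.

1.38

m_S − m_X = −2.5 log₁₀(F_S/F_X) = −2.5 log₁₀(0.280) = −2.5 × (-0.553) = 1.382.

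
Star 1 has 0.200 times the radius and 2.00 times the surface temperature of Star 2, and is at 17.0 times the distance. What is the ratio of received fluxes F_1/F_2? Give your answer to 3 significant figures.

0.00221

L_1/L_2 = (R_1/R_2)²(T_1/T_2)⁴ = (0.200)² × (2.00)⁴ = 0.6400.
F_1/F_2 = (L_1/L_2)/(d_1/d_2)² = 0.6400 / (17.0)² = 0.002215.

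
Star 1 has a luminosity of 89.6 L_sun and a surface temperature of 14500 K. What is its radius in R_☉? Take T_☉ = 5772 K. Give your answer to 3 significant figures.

1.50 R_☉

R/R_☉ = √(L/L_☉) / (T/T_☉)² = √(89.6) / (2.512)²
       = 9.466 / 6.311 = 1.500.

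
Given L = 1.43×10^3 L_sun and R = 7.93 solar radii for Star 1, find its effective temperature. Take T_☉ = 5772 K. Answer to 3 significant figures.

T/T_☉ = (L/L_☉)^(1/4) / (R/R_☉)^(1/2)
T = 5772 × (1.43×10^3)^(1/4) / √(7.93) = 5772 × 6.149 / 2.816 = 1.260×10^4 K.

1.26×10^4 K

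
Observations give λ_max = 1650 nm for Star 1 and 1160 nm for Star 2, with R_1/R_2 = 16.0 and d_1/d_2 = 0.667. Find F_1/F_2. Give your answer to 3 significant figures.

141

Wien's law: T_1/T_2 = λ_2/λ_1 = 1160/1650 = 0.7030.
L_1/L_2 = (R_1/R_2)²(T_1/T_2)⁴ = (16.0)²(0.7030)⁴ = 62.54.
F_1/F_2 = (L_1/L_2)/(d_1/d_2)² = 62.54/(0.667)² = 140.6.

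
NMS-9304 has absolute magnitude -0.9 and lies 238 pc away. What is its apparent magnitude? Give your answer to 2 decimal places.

m = M + 5 log₁₀(d/10 pc) = -0.9 + 5 log₁₀(238/10)
  = -0.9 + 5 × 1.377 = -0.9 + 6.88 = 5.98.

5.98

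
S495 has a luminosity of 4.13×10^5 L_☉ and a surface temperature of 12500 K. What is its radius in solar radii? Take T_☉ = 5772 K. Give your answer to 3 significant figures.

137 solar radii

R/R_☉ = √(L/L_☉) / (T/T_☉)² = √(4.13×10^5) / (2.166)²
       = 642.7 / 4.690 = 137.0.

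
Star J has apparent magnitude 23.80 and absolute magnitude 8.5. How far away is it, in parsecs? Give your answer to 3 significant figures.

m − M = 5 log₁₀(d/10 pc)
23.80 − (8.5) = 15.30 = 5 log₁₀(d/10)
d = 10 × 10^(15.30/5) = 10 × 10^3.060 = 1.148×10^4 pc.

1.15×10^4 pc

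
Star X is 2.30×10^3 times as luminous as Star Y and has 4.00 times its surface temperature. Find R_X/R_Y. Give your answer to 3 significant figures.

L ∝ R²T⁴ gives R ∝ √L / T², so
R_X/R_Y = √(2.30×10^3) / (4.00)² = 47.96 / 16.00 = 2.997.

3.00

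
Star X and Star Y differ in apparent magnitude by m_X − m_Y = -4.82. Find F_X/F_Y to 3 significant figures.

F_X/F_Y = 10^(−(m_X − m_Y)/2.5) = 10^(4.82/2.5) = 10^1.928 = 84.72.

84.7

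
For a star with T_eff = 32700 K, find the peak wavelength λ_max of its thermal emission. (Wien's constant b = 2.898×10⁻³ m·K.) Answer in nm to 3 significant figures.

88.6 nm

λ_max = b/T = 2.898×10⁻³ / 32700 = 8.86×10^-8 m = 88.62 nm.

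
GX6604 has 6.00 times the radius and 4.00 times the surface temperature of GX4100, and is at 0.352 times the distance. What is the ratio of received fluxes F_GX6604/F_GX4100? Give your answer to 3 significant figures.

L_GX6604/L_GX4100 = (R_GX6604/R_GX4100)²(T_GX6604/T_GX4100)⁴ = (6.00)² × (4.00)⁴ = 9216.
F_GX6604/F_GX4100 = (L_GX6604/L_GX4100)/(d_GX6604/d_GX4100)² = 9216 / (0.352)² = 7.438×10^4.

7.44×10^4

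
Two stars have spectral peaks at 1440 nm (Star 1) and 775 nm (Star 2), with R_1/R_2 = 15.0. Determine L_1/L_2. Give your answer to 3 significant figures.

18.9

Wien's law gives T ∝ 1/λ_max, so T_1/T_2 = λ_2/λ_1 = 775/1440 = 0.5382.
Then L ∝ R²T⁴ gives L_1/L_2 = (15.0)² × (0.5382)⁴ = 225.0 × 0.08390 = 18.88.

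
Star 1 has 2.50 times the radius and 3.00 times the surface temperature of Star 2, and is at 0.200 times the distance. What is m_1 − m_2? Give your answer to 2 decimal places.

-10.26

L_1/L_2 = (2.50)²(3.00)⁴ = 506.2.
F_1/F_2 = (L_1/L_2)/(d_1/d_2)² = 506.2/0.04000 = 1.266×10^4.
m_1 − m_2 = −2.5 log₁₀(1.266×10^4) = -10.26.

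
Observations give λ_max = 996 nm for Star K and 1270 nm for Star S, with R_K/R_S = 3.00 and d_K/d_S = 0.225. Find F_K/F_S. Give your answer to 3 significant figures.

Wien's law: T_K/T_S = λ_S/λ_K = 1270/996 = 1.275.
L_K/L_S = (R_K/R_S)²(T_K/T_S)⁴ = (3.00)²(1.275)⁴ = 23.79.
F_K/F_S = (L_K/L_S)/(d_K/d_S)² = 23.79/(0.225)² = 470.0.

470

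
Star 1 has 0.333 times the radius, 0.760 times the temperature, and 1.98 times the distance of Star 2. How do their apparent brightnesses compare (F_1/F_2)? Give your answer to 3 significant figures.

L_1/L_2 = (R_1/R_2)²(T_1/T_2)⁴ = (0.333)² × (0.760)⁴ = 0.03699.
F_1/F_2 = (L_1/L_2)/(d_1/d_2)² = 0.03699 / (1.98)² = 0.009437.

0.00944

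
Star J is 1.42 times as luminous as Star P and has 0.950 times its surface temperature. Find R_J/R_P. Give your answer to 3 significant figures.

L ∝ R²T⁴ gives R ∝ √L / T², so
R_J/R_P = √(1.42) / (0.950)² = 1.192 / 0.9025 = 1.320.

1.32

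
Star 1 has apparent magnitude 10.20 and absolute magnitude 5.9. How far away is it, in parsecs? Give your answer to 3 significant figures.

m − M = 5 log₁₀(d/10 pc)
10.20 − (5.9) = 4.30 = 5 log₁₀(d/10)
d = 10 × 10^(4.30/5) = 10 × 10^0.860 = 72.44 pc.

72.4 pc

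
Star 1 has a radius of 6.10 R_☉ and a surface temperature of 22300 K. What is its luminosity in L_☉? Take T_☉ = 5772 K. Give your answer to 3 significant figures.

L/L_☉ = (R/R_☉)² (T/T_☉)⁴ = (6.10)² × (22300/5772)⁴
       = 37.21 × (3.863)⁴ = 37.21 × 222.8 = 8290.

8.29×10^3 L_☉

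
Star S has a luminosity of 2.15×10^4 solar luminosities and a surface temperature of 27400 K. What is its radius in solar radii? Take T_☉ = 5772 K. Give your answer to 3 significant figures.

R/R_☉ = √(L/L_☉) / (T/T_☉)² = √(2.15×10^4) / (4.747)²
       = 146.6 / 22.53 = 6.507.

6.51 solar radii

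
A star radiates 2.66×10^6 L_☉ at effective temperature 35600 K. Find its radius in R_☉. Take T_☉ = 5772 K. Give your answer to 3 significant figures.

42.9 R_☉

R/R_☉ = √(L/L_☉) / (T/T_☉)² = √(2.66×10^6) / (6.168)²
       = 1631 / 38.04 = 42.87.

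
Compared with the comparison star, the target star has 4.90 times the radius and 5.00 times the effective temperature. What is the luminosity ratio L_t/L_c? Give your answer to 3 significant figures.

1.50×10^4

From the Stefan–Boltzmann law, L ∝ R²T⁴, so
L_t/L_c = (R_t/R_c)² (T_t/T_c)⁴ = (4.90)² × (5.00)⁴ = 24.01 × 625.0 = 1.501×10^4.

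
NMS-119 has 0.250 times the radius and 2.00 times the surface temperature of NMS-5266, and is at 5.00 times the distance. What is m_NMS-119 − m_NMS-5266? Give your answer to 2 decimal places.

L_NMS-119/L_NMS-5266 = (0.250)²(2.00)⁴ = 1.000.
F_NMS-119/F_NMS-5266 = (L_NMS-119/L_NMS-5266)/(d_NMS-119/d_NMS-5266)² = 1.000/25.00 = 0.04000.
m_NMS-119 − m_NMS-5266 = −2.5 log₁₀(0.04000) = 3.49.

3.49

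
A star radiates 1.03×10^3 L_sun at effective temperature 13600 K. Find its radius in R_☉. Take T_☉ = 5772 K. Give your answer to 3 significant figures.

5.78 R_☉

R/R_☉ = √(L/L_☉) / (T/T_☉)² = √(1.03×10^3) / (2.356)²
       = 32.09 / 5.552 = 5.781.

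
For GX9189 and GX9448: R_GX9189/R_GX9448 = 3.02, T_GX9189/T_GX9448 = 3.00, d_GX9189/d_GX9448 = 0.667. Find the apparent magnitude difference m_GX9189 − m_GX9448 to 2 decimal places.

L_GX9189/L_GX9448 = (3.02)²(3.00)⁴ = 738.8.
F_GX9189/F_GX9448 = (L_GX9189/L_GX9448)/(d_GX9189/d_GX9448)² = 738.8/0.4449 = 1661.
m_GX9189 − m_GX9448 = −2.5 log₁₀(1661) = -8.05.

-8.05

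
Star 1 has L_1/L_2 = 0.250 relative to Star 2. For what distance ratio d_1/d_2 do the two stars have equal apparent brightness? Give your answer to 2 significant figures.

0.50

Equal flux requires L_1/d_1² = L_2/d_2², so d_1/d_2 = √(L_1/L_2)
= √(0.250) = 0.5000.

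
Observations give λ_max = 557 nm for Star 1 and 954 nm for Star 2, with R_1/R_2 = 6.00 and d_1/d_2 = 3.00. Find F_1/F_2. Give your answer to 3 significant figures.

Wien's law: T_1/T_2 = λ_2/λ_1 = 954/557 = 1.713.
L_1/L_2 = (R_1/R_2)²(T_1/T_2)⁴ = (6.00)²(1.713)⁴ = 309.8.
F_1/F_2 = (L_1/L_2)/(d_1/d_2)² = 309.8/(3.00)² = 34.42.

34.4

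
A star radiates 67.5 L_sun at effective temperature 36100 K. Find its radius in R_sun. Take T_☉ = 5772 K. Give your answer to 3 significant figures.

0.210 R_sun

R/R_☉ = √(L/L_☉) / (T/T_☉)² = √(67.5) / (6.254)²
       = 8.216 / 39.12 = 0.2100.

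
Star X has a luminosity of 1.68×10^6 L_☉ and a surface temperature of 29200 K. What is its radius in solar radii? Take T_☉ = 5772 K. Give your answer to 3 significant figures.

R/R_☉ = √(L/L_☉) / (T/T_☉)² = √(1.68×10^6) / (5.059)²
       = 1296 / 25.59 = 50.65.

50.6 solar radii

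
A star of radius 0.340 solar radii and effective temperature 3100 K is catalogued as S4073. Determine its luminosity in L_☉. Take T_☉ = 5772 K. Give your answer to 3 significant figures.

0.00962 L_☉

L/L_☉ = (R/R_☉)² (T/T_☉)⁴ = (0.340)² × (3100/5772)⁴
       = 0.1156 × (0.5371)⁴ = 0.1156 × 0.08320 = 0.009618.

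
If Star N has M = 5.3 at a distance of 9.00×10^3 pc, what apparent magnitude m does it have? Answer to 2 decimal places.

20.07

m = M + 5 log₁₀(d/10 pc) = 5.3 + 5 log₁₀(9.00×10^3/10)
  = 5.3 + 5 × 2.954 = 5.3 + 14.77 = 20.07.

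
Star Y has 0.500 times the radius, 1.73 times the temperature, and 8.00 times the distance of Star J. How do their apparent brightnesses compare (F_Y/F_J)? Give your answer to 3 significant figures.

L_Y/L_J = (R_Y/R_J)²(T_Y/T_J)⁴ = (0.500)² × (1.73)⁴ = 2.239.
F_Y/F_J = (L_Y/L_J)/(d_Y/d_J)² = 2.239 / (8.00)² = 0.03499.

0.0350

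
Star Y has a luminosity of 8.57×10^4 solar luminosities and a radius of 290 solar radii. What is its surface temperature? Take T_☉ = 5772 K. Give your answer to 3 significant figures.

5.80×10^3 K

T/T_☉ = (L/L_☉)^(1/4) / (R/R_☉)^(1/2)
T = 5772 × (8.57×10^4)^(1/4) / √(290) = 5772 × 17.11 / 17.03 = 5799 K.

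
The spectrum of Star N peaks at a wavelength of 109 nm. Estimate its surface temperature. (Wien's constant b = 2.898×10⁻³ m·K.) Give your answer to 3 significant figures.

T = b/λ_max = 2.898×10⁻³ / (109×10⁻⁹) = 2.659×10^4 K.

2.66×10^4 K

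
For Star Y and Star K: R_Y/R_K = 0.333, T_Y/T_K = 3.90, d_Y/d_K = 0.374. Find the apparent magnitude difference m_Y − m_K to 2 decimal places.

L_Y/L_K = (0.333)²(3.90)⁴ = 25.65.
F_Y/F_K = (L_Y/L_K)/(d_Y/d_K)² = 25.65/0.1399 = 183.4.
m_Y − m_K = −2.5 log₁₀(183.4) = -5.66.

-5.66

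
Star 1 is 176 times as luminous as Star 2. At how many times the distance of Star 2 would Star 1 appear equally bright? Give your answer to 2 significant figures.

13

Equal flux requires L_1/d_1² = L_2/d_2², so d_1/d_2 = √(L_1/L_2)
= √(176) = 13.27.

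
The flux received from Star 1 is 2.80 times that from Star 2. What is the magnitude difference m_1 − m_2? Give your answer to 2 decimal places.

-1.12

m_1 − m_2 = −2.5 log₁₀(F_1/F_2) = −2.5 log₁₀(2.80) = −2.5 × (0.447) = -1.118.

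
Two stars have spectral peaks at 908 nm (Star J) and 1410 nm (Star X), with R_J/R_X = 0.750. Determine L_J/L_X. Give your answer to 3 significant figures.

Wien's law gives T ∝ 1/λ_max, so T_J/T_X = λ_X/λ_J = 1410/908 = 1.553.
Then L ∝ R²T⁴ gives L_J/L_X = (0.750)² × (1.553)⁴ = 0.5625 × 5.815 = 3.271.

3.27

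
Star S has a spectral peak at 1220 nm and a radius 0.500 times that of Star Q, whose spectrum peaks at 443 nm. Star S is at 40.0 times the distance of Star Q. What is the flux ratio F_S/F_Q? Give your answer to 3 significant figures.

Wien's law: T_S/T_Q = λ_Q/λ_S = 443/1220 = 0.3631.
L_S/L_Q = (R_S/R_Q)²(T_S/T_Q)⁴ = (0.500)²(0.3631)⁴ = 0.004346.
F_S/F_Q = (L_S/L_Q)/(d_S/d_Q)² = 0.004346/(40.0)² = 2.716×10^-6.

2.72×10^-6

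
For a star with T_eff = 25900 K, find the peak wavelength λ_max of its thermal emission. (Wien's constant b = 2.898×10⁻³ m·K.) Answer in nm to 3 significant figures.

112 nm

λ_max = b/T = 2.898×10⁻³ / 25900 = 1.12×10^-7 m = 111.9 nm.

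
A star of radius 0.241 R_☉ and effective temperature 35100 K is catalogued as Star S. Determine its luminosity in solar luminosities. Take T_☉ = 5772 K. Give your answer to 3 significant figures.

79.4 solar luminosities

L/L_☉ = (R/R_☉)² (T/T_☉)⁴ = (0.241)² × (35100/5772)⁴
       = 0.05808 × (6.081)⁴ = 0.05808 × 1367 = 79.43.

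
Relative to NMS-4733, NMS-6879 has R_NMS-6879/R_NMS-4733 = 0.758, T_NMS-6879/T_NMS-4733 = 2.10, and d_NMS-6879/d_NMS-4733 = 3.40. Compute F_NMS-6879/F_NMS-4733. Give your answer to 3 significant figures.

L_NMS-6879/L_NMS-4733 = (R_NMS-6879/R_NMS-4733)²(T_NMS-6879/T_NMS-4733)⁴ = (0.758)² × (2.10)⁴ = 11.17.
F_NMS-6879/F_NMS-4733 = (L_NMS-6879/L_NMS-4733)/(d_NMS-6879/d_NMS-4733)² = 11.17 / (3.40)² = 0.9666.

0.967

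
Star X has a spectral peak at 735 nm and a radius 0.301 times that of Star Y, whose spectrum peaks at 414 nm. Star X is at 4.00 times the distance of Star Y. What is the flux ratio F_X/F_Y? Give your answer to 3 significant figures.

Wien's law: T_X/T_Y = λ_Y/λ_X = 414/735 = 0.5633.
L_X/L_Y = (R_X/R_Y)²(T_X/T_Y)⁴ = (0.301)²(0.5633)⁴ = 0.009120.
F_X/F_Y = (L_X/L_Y)/(d_X/d_Y)² = 0.009120/(4.00)² = 5.700×10^-4.

5.70×10^-4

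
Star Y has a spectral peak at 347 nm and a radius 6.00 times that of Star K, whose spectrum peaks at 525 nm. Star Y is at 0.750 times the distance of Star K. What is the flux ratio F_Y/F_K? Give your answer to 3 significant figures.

Wien's law: T_Y/T_K = λ_K/λ_Y = 525/347 = 1.513.
L_Y/L_K = (R_Y/R_K)²(T_Y/T_K)⁴ = (6.00)²(1.513)⁴ = 188.6.
F_Y/F_K = (L_Y/L_K)/(d_Y/d_K)² = 188.6/(0.750)² = 335.4.

335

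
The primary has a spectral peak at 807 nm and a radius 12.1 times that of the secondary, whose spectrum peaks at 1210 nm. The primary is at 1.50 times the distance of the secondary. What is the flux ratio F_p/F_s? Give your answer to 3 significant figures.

329

Wien's law: T_p/T_s = λ_s/λ_p = 1210/807 = 1.499.
L_p/L_s = (R_p/R_s)²(T_p/T_s)⁴ = (12.1)²(1.499)⁴ = 740.0.
F_p/F_s = (L_p/L_s)/(d_p/d_s)² = 740.0/(1.50)² = 328.9.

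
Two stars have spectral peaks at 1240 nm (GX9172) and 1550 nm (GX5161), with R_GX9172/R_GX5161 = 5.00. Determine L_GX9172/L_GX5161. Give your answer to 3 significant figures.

Wien's law gives T ∝ 1/λ_max, so T_GX9172/T_GX5161 = λ_GX5161/λ_GX9172 = 1550/1240 = 1.250.
Then L ∝ R²T⁴ gives L_GX9172/L_GX5161 = (5.00)² × (1.250)⁴ = 25.00 × 2.441 = 61.04.

61.0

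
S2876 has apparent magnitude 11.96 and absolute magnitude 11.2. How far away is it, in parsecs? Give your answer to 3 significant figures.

m − M = 5 log₁₀(d/10 pc)
11.96 − (11.2) = 0.76 = 5 log₁₀(d/10)
d = 10 × 10^(0.76/5) = 10 × 10^0.152 = 14.19 pc.

14.2 pc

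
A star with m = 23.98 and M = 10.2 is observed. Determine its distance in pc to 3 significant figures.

m − M = 5 log₁₀(d/10 pc)
23.98 − (10.2) = 13.78 = 5 log₁₀(d/10)
d = 10 × 10^(13.78/5) = 10 × 10^2.756 = 5702 pc.

5.70×10^3 pc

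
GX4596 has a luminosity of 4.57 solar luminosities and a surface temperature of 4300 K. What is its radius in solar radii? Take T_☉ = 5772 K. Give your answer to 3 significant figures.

3.85 solar radii

R/R_☉ = √(L/L_☉) / (T/T_☉)² = √(4.57) / (0.7450)²
       = 2.138 / 0.5550 = 3.852.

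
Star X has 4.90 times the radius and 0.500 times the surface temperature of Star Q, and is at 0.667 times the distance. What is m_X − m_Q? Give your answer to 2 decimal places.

L_X/L_Q = (4.90)²(0.500)⁴ = 1.501.
F_X/F_Q = (L_X/L_Q)/(d_X/d_Q)² = 1.501/0.4449 = 3.373.
m_X − m_Q = −2.5 log₁₀(3.373) = -1.32.

-1.32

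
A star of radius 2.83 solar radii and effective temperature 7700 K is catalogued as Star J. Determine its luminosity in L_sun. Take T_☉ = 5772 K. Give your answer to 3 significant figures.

L/L_☉ = (R/R_☉)² (T/T_☉)⁴ = (2.83)² × (7700/5772)⁴
       = 8.009 × (1.334)⁴ = 8.009 × 3.167 = 25.36.

25.4 L_sun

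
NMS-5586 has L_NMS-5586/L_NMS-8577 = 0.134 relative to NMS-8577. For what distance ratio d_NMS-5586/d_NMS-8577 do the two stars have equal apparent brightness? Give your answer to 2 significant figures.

Equal flux requires L_NMS-5586/d_NMS-5586² = L_NMS-8577/d_NMS-8577², so d_NMS-5586/d_NMS-8577 = √(L_NMS-5586/L_NMS-8577)
= √(0.134) = 0.3661.

0.37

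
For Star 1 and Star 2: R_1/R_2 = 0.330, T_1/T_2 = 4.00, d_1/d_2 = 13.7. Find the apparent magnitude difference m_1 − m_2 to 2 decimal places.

2.07

L_1/L_2 = (0.330)²(4.00)⁴ = 27.88.
F_1/F_2 = (L_1/L_2)/(d_1/d_2)² = 27.88/187.7 = 0.1485.
m_1 − m_2 = −2.5 log₁₀(0.1485) = 2.07.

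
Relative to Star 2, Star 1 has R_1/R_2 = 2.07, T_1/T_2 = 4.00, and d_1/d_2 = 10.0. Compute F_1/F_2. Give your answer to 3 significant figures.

11.0

L_1/L_2 = (R_1/R_2)²(T_1/T_2)⁴ = (2.07)² × (4.00)⁴ = 1097.
F_1/F_2 = (L_1/L_2)/(d_1/d_2)² = 1097 / (10.0)² = 10.97.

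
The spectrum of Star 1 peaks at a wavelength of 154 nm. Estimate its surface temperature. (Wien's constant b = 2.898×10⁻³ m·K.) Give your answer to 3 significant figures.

T = b/λ_max = 2.898×10⁻³ / (154×10⁻⁹) = 1.882×10^4 K.

1.88×10^4 K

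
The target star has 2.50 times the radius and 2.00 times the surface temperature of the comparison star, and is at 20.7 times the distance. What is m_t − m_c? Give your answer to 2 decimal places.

1.58

L_t/L_c = (2.50)²(2.00)⁴ = 100.0.
F_t/F_c = (L_t/L_c)/(d_t/d_c)² = 100.0/428.5 = 0.2334.
m_t − m_c = −2.5 log₁₀(0.2334) = 1.58.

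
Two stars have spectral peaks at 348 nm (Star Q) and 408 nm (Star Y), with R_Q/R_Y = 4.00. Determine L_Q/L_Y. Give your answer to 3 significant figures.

30.2

Wien's law gives T ∝ 1/λ_max, so T_Q/T_Y = λ_Y/λ_Q = 408/348 = 1.172.
Then L ∝ R²T⁴ gives L_Q/L_Y = (4.00)² × (1.172)⁴ = 16.00 × 1.889 = 30.23.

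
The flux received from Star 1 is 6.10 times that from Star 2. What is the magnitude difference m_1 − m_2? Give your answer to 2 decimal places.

-1.96

m_1 − m_2 = −2.5 log₁₀(F_1/F_2) = −2.5 log₁₀(6.10) = −2.5 × (0.785) = -1.963.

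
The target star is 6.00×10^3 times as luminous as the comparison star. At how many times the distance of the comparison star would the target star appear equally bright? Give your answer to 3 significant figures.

Equal flux requires L_t/d_t² = L_c/d_c², so d_t/d_c = √(L_t/L_c)
= √(6.00×10^3) = 77.46.

77.5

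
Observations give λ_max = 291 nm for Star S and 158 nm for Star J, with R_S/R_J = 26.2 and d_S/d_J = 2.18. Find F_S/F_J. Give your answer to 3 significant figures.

12.6

Wien's law: T_S/T_J = λ_J/λ_S = 158/291 = 0.5430.
L_S/L_J = (R_S/R_J)²(T_S/T_J)⁴ = (26.2)²(0.5430)⁴ = 59.66.
F_S/F_J = (L_S/L_J)/(d_S/d_J)² = 59.66/(2.18)² = 12.55.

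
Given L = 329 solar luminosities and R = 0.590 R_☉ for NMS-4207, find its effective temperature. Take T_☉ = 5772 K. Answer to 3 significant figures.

T/T_☉ = (L/L_☉)^(1/4) / (R/R_☉)^(1/2)
T = 5772 × (329)^(1/4) / √(0.590) = 5772 × 4.259 / 0.7681 = 3.200×10^4 K.

3.20×10^4 K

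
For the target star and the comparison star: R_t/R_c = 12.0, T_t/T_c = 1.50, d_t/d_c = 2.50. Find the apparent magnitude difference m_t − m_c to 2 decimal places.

L_t/L_c = (12.0)²(1.50)⁴ = 729.0.
F_t/F_c = (L_t/L_c)/(d_t/d_c)² = 729.0/6.250 = 116.6.
m_t − m_c = −2.5 log₁₀(116.6) = -5.17.

-5.17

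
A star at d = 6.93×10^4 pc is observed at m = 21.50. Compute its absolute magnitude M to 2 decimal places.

M = m − 5 log₁₀(d/10 pc) = 21.50 − 5 log₁₀(6.93×10^4/10)
  = 21.50 − 5 × 3.841 = 21.50 − 19.20 = 2.30.

2.30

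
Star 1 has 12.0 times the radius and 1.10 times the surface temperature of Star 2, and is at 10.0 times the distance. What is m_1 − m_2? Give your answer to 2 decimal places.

-0.81

L_1/L_2 = (12.0)²(1.10)⁴ = 210.8.
F_1/F_2 = (L_1/L_2)/(d_1/d_2)² = 210.8/100.0 = 2.108.
m_1 − m_2 = −2.5 log₁₀(2.108) = -0.81.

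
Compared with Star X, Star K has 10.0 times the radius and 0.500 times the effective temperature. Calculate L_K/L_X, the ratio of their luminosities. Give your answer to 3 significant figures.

6.25

From the Stefan–Boltzmann law, L ∝ R²T⁴, so
L_K/L_X = (R_K/R_X)² (T_K/T_X)⁴ = (10.0)² × (0.500)⁴ = 100.0 × 0.06250 = 6.250.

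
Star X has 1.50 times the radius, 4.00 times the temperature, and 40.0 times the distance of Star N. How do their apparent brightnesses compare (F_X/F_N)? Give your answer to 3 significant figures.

L_X/L_N = (R_X/R_N)²(T_X/T_N)⁴ = (1.50)² × (4.00)⁴ = 576.0.
F_X/F_N = (L_X/L_N)/(d_X/d_N)² = 576.0 / (40.0)² = 0.3600.

0.360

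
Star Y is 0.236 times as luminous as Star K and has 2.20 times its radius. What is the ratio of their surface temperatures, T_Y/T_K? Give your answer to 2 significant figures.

0.47

L ∝ R²T⁴ gives T ∝ (L/R²)^(1/4), so
T_Y/T_K = (0.236 / 2.20²)^(1/4) = (0.04876)^(1/4) = 0.4699.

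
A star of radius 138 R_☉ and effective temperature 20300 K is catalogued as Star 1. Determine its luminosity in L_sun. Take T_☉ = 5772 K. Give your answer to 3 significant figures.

2.91×10^6 L_sun

L/L_☉ = (R/R_☉)² (T/T_☉)⁴ = (138)² × (20300/5772)⁴
       = 1.904×10^4 × (3.517)⁴ = 1.904×10^4 × 153.0 = 2.914×10^6.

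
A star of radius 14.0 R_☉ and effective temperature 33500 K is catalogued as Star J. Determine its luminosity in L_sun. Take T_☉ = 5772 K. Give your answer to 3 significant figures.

L/L_☉ = (R/R_☉)² (T/T_☉)⁴ = (14.0)² × (33500/5772)⁴
       = 196.0 × (5.804)⁴ = 196.0 × 1135 = 2.224×10^5.

2.22×10^5 L_sun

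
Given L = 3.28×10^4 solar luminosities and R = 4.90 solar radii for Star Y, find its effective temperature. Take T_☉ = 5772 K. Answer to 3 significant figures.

3.51×10^4 K

T/T_☉ = (L/L_☉)^(1/4) / (R/R_☉)^(1/2)
T = 5772 × (3.28×10^4)^(1/4) / √(4.90) = 5772 × 13.46 / 2.214 = 3.509×10^4 K.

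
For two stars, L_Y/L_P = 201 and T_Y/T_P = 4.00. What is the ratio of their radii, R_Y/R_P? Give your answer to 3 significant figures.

L ∝ R²T⁴ gives R ∝ √L / T², so
R_Y/R_P = √(201) / (4.00)² = 14.18 / 16.00 = 0.8861.

0.886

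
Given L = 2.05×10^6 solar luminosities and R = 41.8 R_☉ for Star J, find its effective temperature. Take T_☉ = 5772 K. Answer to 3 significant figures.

3.38×10^4 K

T/T_☉ = (L/L_☉)^(1/4) / (R/R_☉)^(1/2)
T = 5772 × (2.05×10^6)^(1/4) / √(41.8) = 5772 × 37.84 / 6.465 = 3.378×10^4 K.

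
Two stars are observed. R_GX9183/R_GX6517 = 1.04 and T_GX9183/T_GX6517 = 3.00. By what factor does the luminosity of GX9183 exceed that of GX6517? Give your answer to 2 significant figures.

From the Stefan–Boltzmann law, L ∝ R²T⁴, so
L_GX9183/L_GX6517 = (R_GX9183/R_GX6517)² (T_GX9183/T_GX6517)⁴ = (1.04)² × (3.00)⁴ = 1.082 × 81.00 = 87.61.

88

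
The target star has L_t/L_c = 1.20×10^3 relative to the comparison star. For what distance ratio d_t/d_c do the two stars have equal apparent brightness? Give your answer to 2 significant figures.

35

Equal flux requires L_t/d_t² = L_c/d_c², so d_t/d_c = √(L_t/L_c)
= √(1.20×10^3) = 34.64.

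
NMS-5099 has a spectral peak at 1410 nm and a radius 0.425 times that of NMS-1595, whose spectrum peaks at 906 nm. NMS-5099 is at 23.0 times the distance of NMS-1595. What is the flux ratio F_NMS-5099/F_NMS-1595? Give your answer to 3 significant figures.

5.82×10^-5

Wien's law: T_NMS-5099/T_NMS-1595 = λ_NMS-1595/λ_NMS-5099 = 906/1410 = 0.6426.
L_NMS-5099/L_NMS-1595 = (R_NMS-5099/R_NMS-1595)²(T_NMS-5099/T_NMS-1595)⁴ = (0.425)²(0.6426)⁴ = 0.03079.
F_NMS-5099/F_NMS-1595 = (L_NMS-5099/L_NMS-1595)/(d_NMS-5099/d_NMS-1595)² = 0.03079/(23.0)² = 5.820×10^-5.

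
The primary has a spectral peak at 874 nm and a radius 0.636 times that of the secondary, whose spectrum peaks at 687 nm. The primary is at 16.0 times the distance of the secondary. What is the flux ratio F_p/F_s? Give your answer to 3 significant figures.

6.03×10^-4

Wien's law: T_p/T_s = λ_s/λ_p = 687/874 = 0.7860.
L_p/L_s = (R_p/R_s)²(T_p/T_s)⁴ = (0.636)²(0.7860)⁴ = 0.1544.
F_p/F_s = (L_p/L_s)/(d_p/d_s)² = 0.1544/(16.0)² = 6.032×10^-4.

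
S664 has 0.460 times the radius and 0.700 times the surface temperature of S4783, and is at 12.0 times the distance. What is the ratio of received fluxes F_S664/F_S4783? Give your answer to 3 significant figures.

3.53×10^-4

L_S664/L_S4783 = (R_S664/R_S4783)²(T_S664/T_S4783)⁴ = (0.460)² × (0.700)⁴ = 0.05081.
F_S664/F_S4783 = (L_S664/L_S4783)/(d_S664/d_S4783)² = 0.05081 / (12.0)² = 3.528×10^-4.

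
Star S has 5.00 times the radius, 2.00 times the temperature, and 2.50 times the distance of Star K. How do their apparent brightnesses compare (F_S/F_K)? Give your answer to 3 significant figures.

64.0

L_S/L_K = (R_S/R_K)²(T_S/T_K)⁴ = (5.00)² × (2.00)⁴ = 400.0.
F_S/F_K = (L_S/L_K)/(d_S/d_K)² = 400.0 / (2.50)² = 64.00.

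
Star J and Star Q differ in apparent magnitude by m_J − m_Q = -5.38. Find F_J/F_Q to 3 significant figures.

142

F_J/F_Q = 10^(−(m_J − m_Q)/2.5) = 10^(5.38/2.5) = 10^2.152 = 141.9.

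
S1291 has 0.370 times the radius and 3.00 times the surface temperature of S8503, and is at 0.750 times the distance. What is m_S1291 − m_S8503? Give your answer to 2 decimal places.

-3.24

L_S1291/L_S8503 = (0.370)²(3.00)⁴ = 11.09.
F_S1291/F_S8503 = (L_S1291/L_S8503)/(d_S1291/d_S8503)² = 11.09/0.5625 = 19.71.
m_S1291 − m_S8503 = −2.5 log₁₀(19.71) = -3.24.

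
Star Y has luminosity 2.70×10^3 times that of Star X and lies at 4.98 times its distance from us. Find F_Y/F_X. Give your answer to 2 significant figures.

F = L/(4πd²), so F_Y/F_X = (L_Y/L_X) / (d_Y/d_X)²
= 2.70×10^3 / (4.98)² = 2.70×10^3 / 24.80 = 108.9.

1.1×10^2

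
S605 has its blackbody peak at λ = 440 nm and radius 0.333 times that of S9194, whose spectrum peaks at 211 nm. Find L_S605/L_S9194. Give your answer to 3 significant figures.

0.00586

Wien's law gives T ∝ 1/λ_max, so T_S605/T_S9194 = λ_S9194/λ_S605 = 211/440 = 0.4795.
Then L ∝ R²T⁴ gives L_S605/L_S9194 = (0.333)² × (0.4795)⁴ = 0.1109 × 0.05288 = 0.005864.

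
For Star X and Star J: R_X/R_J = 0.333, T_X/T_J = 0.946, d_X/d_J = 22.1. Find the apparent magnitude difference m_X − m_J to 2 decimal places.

9.35

L_X/L_J = (0.333)²(0.946)⁴ = 0.08881.
F_X/F_J = (L_X/L_J)/(d_X/d_J)² = 0.08881/488.4 = 1.818×10^-4.
m_X − m_J = −2.5 log₁₀(1.818×10^-4) = 9.35.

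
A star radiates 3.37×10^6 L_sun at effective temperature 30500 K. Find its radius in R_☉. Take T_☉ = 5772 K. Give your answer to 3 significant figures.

R/R_☉ = √(L/L_☉) / (T/T_☉)² = √(3.37×10^6) / (5.284)²
       = 1836 / 27.92 = 65.75.

65.7 R_☉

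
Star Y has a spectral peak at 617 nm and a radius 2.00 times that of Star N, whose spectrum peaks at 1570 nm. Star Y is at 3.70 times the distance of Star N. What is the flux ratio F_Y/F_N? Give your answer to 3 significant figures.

12.2

Wien's law: T_Y/T_N = λ_N/λ_Y = 1570/617 = 2.545.
L_Y/L_N = (R_Y/R_N)²(T_Y/T_N)⁴ = (2.00)²(2.545)⁴ = 167.7.
F_Y/F_N = (L_Y/L_N)/(d_Y/d_N)² = 167.7/(3.70)² = 12.25.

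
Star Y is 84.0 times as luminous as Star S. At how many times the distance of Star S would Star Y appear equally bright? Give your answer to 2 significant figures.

9.2

Equal flux requires L_Y/d_Y² = L_S/d_S², so d_Y/d_S = √(L_Y/L_S)
= √(84.0) = 9.165.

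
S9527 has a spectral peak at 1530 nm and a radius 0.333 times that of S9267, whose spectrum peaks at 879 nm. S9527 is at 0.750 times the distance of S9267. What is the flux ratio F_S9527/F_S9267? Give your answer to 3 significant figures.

Wien's law: T_S9527/T_S9267 = λ_S9267/λ_S9527 = 879/1530 = 0.5745.
L_S9527/L_S9267 = (R_S9527/R_S9267)²(T_S9527/T_S9267)⁴ = (0.333)²(0.5745)⁴ = 0.01208.
F_S9527/F_S9267 = (L_S9527/L_S9267)/(d_S9527/d_S9267)² = 0.01208/(0.750)² = 0.02148.

0.0215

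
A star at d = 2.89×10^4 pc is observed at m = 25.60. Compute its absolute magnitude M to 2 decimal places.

M = m − 5 log₁₀(d/10 pc) = 25.60 − 5 log₁₀(2.89×10^4/10)
  = 25.60 − 5 × 3.461 = 25.60 − 17.30 = 8.30.

8.30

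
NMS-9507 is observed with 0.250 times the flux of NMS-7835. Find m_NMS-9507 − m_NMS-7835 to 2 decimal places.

1.51

m_NMS-9507 − m_NMS-7835 = −2.5 log₁₀(F_NMS-9507/F_NMS-7835) = −2.5 log₁₀(0.250) = −2.5 × (-0.602) = 1.505.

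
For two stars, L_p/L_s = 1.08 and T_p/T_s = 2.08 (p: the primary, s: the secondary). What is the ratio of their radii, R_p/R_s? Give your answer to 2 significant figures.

L ∝ R²T⁴ gives R ∝ √L / T², so
R_p/R_s = √(1.08) / (2.08)² = 1.039 / 4.326 = 0.2402.

0.24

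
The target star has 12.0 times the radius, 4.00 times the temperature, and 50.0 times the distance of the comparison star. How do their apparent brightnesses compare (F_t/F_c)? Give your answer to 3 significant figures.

L_t/L_c = (R_t/R_c)²(T_t/T_c)⁴ = (12.0)² × (4.00)⁴ = 3.686×10^4.
F_t/F_c = (L_t/L_c)/(d_t/d_c)² = 3.686×10^4 / (50.0)² = 14.75.

14.7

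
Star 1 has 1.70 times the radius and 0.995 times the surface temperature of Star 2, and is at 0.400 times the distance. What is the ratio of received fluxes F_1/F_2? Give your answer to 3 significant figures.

L_1/L_2 = (R_1/R_2)²(T_1/T_2)⁴ = (1.70)² × (0.995)⁴ = 2.833.
F_1/F_2 = (L_1/L_2)/(d_1/d_2)² = 2.833 / (0.400)² = 17.70.

17.7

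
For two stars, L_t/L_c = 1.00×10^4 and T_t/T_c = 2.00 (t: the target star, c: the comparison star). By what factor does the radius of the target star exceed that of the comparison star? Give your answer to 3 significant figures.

25.0

L ∝ R²T⁴ gives R ∝ √L / T², so
R_t/R_c = √(1.00×10^4) / (2.00)² = 100.0 / 4.000 = 25.00.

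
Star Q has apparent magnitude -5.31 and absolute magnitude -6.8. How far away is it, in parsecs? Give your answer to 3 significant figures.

m − M = 5 log₁₀(d/10 pc)
-5.31 − (-6.8) = 1.49 = 5 log₁₀(d/10)
d = 10 × 10^(1.49/5) = 10 × 10^0.298 = 19.86 pc.

19.9 pc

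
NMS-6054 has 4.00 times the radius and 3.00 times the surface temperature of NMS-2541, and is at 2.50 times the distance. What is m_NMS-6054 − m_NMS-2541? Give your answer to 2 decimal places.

L_NMS-6054/L_NMS-2541 = (4.00)²(3.00)⁴ = 1296.
F_NMS-6054/F_NMS-2541 = (L_NMS-6054/L_NMS-2541)/(d_NMS-6054/d_NMS-2541)² = 1296/6.250 = 207.4.
m_NMS-6054 − m_NMS-2541 = −2.5 log₁₀(207.4) = -5.79.

-5.79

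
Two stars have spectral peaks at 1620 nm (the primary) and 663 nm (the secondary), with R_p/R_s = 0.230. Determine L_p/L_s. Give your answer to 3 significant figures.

0.00148

Wien's law gives T ∝ 1/λ_max, so T_p/T_s = λ_s/λ_p = 663/1620 = 0.4093.
Then L ∝ R²T⁴ gives L_p/L_s = (0.230)² × (0.4093)⁴ = 0.05290 × 0.02805 = 0.001484.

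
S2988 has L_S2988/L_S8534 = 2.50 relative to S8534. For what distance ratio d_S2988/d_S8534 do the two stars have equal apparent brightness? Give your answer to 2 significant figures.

Equal flux requires L_S2988/d_S2988² = L_S8534/d_S8534², so d_S2988/d_S8534 = √(L_S2988/L_S8534)
= √(2.50) = 1.581.

1.6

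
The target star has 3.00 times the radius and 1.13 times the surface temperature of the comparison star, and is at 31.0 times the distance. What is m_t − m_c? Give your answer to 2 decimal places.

L_t/L_c = (3.00)²(1.13)⁴ = 14.67.
F_t/F_c = (L_t/L_c)/(d_t/d_c)² = 14.67/961.0 = 0.01527.
m_t − m_c = −2.5 log₁₀(0.01527) = 4.54.

4.54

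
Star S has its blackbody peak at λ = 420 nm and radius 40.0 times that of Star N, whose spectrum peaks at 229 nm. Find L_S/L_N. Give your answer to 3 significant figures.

Wien's law gives T ∝ 1/λ_max, so T_S/T_N = λ_N/λ_S = 229/420 = 0.5452.
Then L ∝ R²T⁴ gives L_S/L_N = (40.0)² × (0.5452)⁴ = 1600 × 0.08838 = 141.4.

141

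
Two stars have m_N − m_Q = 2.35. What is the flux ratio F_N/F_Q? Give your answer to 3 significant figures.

F_N/F_Q = 10^(−(m_N − m_Q)/2.5) = 10^(-2.35/2.5) = 10^-0.940 = 0.1148.

0.115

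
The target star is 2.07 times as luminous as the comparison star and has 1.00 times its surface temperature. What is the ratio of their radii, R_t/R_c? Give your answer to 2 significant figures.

1.4

L ∝ R²T⁴ gives R ∝ √L / T², so
R_t/R_c = √(2.07) / (1.00)² = 1.439 / 1.000 = 1.439.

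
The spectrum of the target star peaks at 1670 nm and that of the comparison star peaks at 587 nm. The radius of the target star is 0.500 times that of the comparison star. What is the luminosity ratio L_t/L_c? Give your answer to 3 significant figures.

Wien's law gives T ∝ 1/λ_max, so T_t/T_c = λ_c/λ_t = 587/1670 = 0.3515.
Then L ∝ R²T⁴ gives L_t/L_c = (0.500)² × (0.3515)⁴ = 0.2500 × 0.01526 = 0.003816.

0.00382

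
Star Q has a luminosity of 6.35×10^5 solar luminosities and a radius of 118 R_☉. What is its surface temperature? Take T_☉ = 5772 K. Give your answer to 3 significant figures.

T/T_☉ = (L/L_☉)^(1/4) / (R/R_☉)^(1/2)
T = 5772 × (6.35×10^5)^(1/4) / √(118) = 5772 × 28.23 / 10.86 = 1.500×10^4 K.

1.50×10^4 K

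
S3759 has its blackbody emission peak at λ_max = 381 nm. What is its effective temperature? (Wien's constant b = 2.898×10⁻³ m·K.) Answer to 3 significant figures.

T = b/λ_max = 2.898×10⁻³ / (381×10⁻⁹) = 7606 K.

7.61×10^3 K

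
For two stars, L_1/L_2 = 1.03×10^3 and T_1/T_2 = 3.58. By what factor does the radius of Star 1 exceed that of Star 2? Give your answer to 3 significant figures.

L ∝ R²T⁴ gives R ∝ √L / T², so
R_1/R_2 = √(1.03×10^3) / (3.58)² = 32.09 / 12.82 = 2.504.

2.50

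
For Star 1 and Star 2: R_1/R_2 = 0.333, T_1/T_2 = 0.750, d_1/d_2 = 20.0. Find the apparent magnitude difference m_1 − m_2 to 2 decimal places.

L_1/L_2 = (0.333)²(0.750)⁴ = 0.03509.
F_1/F_2 = (L_1/L_2)/(d_1/d_2)² = 0.03509/400.0 = 8.771×10^-5.
m_1 − m_2 = −2.5 log₁₀(8.771×10^-5) = 10.14.

10.14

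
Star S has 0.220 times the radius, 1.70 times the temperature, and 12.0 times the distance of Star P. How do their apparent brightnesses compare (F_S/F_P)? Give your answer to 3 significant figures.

0.00281

L_S/L_P = (R_S/R_P)²(T_S/T_P)⁴ = (0.220)² × (1.70)⁴ = 0.4042.
F_S/F_P = (L_S/L_P)/(d_S/d_P)² = 0.4042 / (12.0)² = 0.002807.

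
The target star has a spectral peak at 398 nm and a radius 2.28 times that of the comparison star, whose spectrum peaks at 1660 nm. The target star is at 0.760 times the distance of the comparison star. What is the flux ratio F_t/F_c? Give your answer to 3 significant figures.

2.72×10^3

Wien's law: T_t/T_c = λ_c/λ_t = 1660/398 = 4.171.
L_t/L_c = (R_t/R_c)²(T_t/T_c)⁴ = (2.28)²(4.171)⁴ = 1573.
F_t/F_c = (L_t/L_c)/(d_t/d_c)² = 1573/(0.760)² = 2724.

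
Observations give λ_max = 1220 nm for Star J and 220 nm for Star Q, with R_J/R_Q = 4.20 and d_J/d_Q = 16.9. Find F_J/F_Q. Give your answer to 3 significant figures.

6.53×10^-5

Wien's law: T_J/T_Q = λ_Q/λ_J = 220/1220 = 0.1803.
L_J/L_Q = (R_J/R_Q)²(T_J/T_Q)⁴ = (4.20)²(0.1803)⁴ = 0.01865.
F_J/F_Q = (L_J/L_Q)/(d_J/d_Q)² = 0.01865/(16.9)² = 6.531×10^-5.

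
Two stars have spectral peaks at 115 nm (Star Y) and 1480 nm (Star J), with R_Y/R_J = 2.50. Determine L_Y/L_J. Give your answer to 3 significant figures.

Wien's law gives T ∝ 1/λ_max, so T_Y/T_J = λ_J/λ_Y = 1480/115 = 12.87.
Then L ∝ R²T⁴ gives L_Y/L_J = (2.50)² × (12.87)⁴ = 6.250 × 2.743×10^4 = 1.714×10^5.

1.71×10^5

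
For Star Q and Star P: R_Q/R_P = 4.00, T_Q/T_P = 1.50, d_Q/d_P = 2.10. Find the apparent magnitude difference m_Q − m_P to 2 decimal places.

L_Q/L_P = (4.00)²(1.50)⁴ = 81.00.
F_Q/F_P = (L_Q/L_P)/(d_Q/d_P)² = 81.00/4.410 = 18.37.
m_Q − m_P = −2.5 log₁₀(18.37) = -3.16.

-3.16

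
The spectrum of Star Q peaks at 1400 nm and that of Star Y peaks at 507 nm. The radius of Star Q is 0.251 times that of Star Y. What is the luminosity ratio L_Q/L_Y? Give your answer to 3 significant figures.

0.00108

Wien's law gives T ∝ 1/λ_max, so T_Q/T_Y = λ_Y/λ_Q = 507/1400 = 0.3621.
Then L ∝ R²T⁴ gives L_Q/L_Y = (0.251)² × (0.3621)⁴ = 0.06300 × 0.01720 = 0.001084.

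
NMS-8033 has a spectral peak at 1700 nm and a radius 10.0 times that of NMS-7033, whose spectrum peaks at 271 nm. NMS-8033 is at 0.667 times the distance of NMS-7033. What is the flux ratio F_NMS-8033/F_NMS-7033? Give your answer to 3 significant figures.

0.145

Wien's law: T_NMS-8033/T_NMS-7033 = λ_NMS-7033/λ_NMS-8033 = 271/1700 = 0.1594.
L_NMS-8033/L_NMS-7033 = (R_NMS-8033/R_NMS-7033)²(T_NMS-8033/T_NMS-7033)⁴ = (10.0)²(0.1594)⁴ = 0.06458.
F_NMS-8033/F_NMS-7033 = (L_NMS-8033/L_NMS-7033)/(d_NMS-8033/d_NMS-7033)² = 0.06458/(0.667)² = 0.1452.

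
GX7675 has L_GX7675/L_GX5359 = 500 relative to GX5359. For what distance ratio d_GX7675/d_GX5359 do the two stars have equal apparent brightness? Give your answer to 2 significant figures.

22

Equal flux requires L_GX7675/d_GX7675² = L_GX5359/d_GX5359², so d_GX7675/d_GX5359 = √(L_GX7675/L_GX5359)
= √(500) = 22.36.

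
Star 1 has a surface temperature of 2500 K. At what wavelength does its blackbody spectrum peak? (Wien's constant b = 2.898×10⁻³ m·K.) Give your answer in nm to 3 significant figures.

λ_max = b/T = 2.898×10⁻³ / 2500 = 1.16×10^-6 m = 1159 nm.

1.16×10^3 nm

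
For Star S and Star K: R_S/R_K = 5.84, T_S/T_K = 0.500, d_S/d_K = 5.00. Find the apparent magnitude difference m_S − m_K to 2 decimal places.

2.67

L_S/L_K = (5.84)²(0.500)⁴ = 2.132.
F_S/F_K = (L_S/L_K)/(d_S/d_K)² = 2.132/25.00 = 0.08526.
m_S − m_K = −2.5 log₁₀(0.08526) = 2.67.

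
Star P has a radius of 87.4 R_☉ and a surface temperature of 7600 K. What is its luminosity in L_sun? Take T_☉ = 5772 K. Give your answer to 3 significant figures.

2.30×10^4 L_sun

L/L_☉ = (R/R_☉)² (T/T_☉)⁴ = (87.4)² × (7600/5772)⁴
       = 7639 × (1.317)⁴ = 7639 × 3.006 = 2.296×10^4.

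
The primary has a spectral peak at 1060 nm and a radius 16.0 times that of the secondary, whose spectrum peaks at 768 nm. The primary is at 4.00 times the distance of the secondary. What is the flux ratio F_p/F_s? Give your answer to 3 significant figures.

Wien's law: T_p/T_s = λ_s/λ_p = 768/1060 = 0.7245.
L_p/L_s = (R_p/R_s)²(T_p/T_s)⁴ = (16.0)²(0.7245)⁴ = 70.54.
F_p/F_s = (L_p/L_s)/(d_p/d_s)² = 70.54/(4.00)² = 4.409.

4.41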